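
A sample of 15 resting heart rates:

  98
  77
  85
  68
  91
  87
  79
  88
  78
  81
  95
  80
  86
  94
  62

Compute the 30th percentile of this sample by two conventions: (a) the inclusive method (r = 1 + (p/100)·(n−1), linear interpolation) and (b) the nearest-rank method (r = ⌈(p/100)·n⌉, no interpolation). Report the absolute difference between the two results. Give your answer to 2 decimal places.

Sorted: 62, 68, 77, 78, 79, 80, 81, 85, 86, 87, 88, 91, 94, 95, 98.
n = 15.
(a) r = 5.2; between ranks 5 (79) and 6 (80): 79.2.
(b) the nearest-rank method: rank 5 → 79.
|79.2 − 79| = 0.2.

0.20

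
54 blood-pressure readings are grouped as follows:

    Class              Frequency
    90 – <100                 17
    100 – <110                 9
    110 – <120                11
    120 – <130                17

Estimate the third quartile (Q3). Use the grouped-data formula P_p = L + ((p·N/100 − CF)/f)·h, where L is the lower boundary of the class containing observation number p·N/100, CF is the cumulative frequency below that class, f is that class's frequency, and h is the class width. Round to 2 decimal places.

N = 54; target position k = 75/100 · 54 = 40.5.
Cumulative frequencies: 17, 26, 37, 54.
Observation 40.5 falls in the class 120 – <130.
L = 120, CF = 37, f = 17, h = 10.
P75 = 120 + ((40.5 − 37)/17)·10 = 120 + 2.05882 = 122.059.

122.06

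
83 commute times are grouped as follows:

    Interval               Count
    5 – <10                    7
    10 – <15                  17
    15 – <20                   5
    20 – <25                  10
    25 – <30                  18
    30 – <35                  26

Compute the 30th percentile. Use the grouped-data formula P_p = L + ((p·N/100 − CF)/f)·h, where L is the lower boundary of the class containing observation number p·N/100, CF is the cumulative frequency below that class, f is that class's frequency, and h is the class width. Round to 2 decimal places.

15.90

N = 83; target position k = 30/100 · 83 = 24.9.
Cumulative frequencies: 7, 24, 29, 39, 57, 83.
Observation 24.9 falls in the class 15 – <20.
L = 15, CF = 24, f = 5, h = 5.
P30 = 15 + ((24.9 − 24)/5)·5 = 15 + 0.9 = 15.9.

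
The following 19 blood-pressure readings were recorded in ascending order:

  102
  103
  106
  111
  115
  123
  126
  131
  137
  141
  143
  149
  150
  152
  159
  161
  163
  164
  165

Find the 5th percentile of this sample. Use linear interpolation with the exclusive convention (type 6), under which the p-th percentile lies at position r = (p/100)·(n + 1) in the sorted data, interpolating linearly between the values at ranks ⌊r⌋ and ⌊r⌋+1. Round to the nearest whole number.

n = 19.
r = (5/100)·(19 + 1) = 1.
r is an integer, so P5 is the value at rank 1: 102.

102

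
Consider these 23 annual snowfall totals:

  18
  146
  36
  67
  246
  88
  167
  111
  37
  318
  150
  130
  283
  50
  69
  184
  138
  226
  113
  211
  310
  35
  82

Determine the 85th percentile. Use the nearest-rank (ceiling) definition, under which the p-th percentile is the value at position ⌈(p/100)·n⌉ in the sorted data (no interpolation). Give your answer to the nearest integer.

Sorted: 18, 35, 36, 37, 50, 67, 69, 82, 88, 111, 113, 130, 138, 146, 150, 167, 184, 211, 226, 246, 283, 310, 318.
n = 23.
Position = ⌈85/100 · 23⌉ = ⌈19.55⌉ = 20.
The value at rank 20 is 246.

246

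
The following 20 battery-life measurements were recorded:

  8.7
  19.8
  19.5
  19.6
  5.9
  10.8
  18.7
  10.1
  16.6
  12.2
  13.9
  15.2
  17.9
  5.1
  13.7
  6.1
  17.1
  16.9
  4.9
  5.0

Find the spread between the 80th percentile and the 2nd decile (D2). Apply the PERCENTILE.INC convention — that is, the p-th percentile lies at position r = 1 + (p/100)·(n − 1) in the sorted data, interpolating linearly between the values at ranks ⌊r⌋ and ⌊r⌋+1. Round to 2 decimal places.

12.00

Sorted: 4.9, 5.0, 5.1, 5.9, 6.1, 8.7, 10.1, 10.8, 12.2, 13.7, 13.9, 15.2, 16.6, 16.9, 17.1, 17.9, 18.7, 19.5, 19.6, 19.8.
n = 20.
P20: r = 4.8; ranks 4–5 are 5.9, 6.1; interpolating gives 6.06.
P80: r = 16.2; ranks 16–17 are 17.9, 18.7; interpolating gives 18.06.
Difference: 18.06 − 6.06 = 12.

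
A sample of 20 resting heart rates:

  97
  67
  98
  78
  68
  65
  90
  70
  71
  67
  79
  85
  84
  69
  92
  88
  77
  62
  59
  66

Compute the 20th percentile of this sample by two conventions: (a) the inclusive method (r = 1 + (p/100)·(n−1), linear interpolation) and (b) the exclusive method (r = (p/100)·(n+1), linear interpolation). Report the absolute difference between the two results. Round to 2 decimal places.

0.60

Sorted: 59, 62, 65, 66, 67, 67, 68, 69, 70, 71, 77, 78, 79, 84, 85, 88, 90, 92, 97, 98.
n = 20.
(a) r = 4.8; between ranks 4 (66) and 5 (67): 66.8.
(b) r = 4.2; between ranks 4 (66) and 5 (67): 66.2.
|66.8 − 66.2| = 0.6.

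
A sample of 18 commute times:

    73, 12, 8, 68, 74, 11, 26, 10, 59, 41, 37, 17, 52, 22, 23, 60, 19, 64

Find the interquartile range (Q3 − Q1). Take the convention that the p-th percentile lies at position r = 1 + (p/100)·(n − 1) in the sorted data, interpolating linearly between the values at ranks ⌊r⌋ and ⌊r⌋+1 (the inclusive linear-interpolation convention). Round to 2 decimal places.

Sorted: 8, 10, 11, 12, 17, 19, 22, 23, 26, 37, 41, 52, 59, 60, 64, 68, 73, 74.
n = 18.
P25: r = 5.25; ranks 5–6 are 17, 19; interpolating gives 17.5.
P75: r = 13.75; ranks 13–14 are 59, 60; interpolating gives 59.75.
Difference: 59.75 − 17.5 = 42.25.

42.25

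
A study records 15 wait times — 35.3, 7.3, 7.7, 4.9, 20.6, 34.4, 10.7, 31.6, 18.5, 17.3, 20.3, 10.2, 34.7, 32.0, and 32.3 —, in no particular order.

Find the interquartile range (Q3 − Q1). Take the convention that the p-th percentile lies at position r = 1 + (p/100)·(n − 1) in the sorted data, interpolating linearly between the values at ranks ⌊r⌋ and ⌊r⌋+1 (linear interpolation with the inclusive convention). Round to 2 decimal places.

Sorted: 4.9, 7.3, 7.7, 10.2, 10.7, 17.3, 18.5, 20.3, 20.6, 31.6, 32.0, 32.3, 34.4, 34.7, 35.3.
n = 15.
P25: r = 4.5; ranks 4–5 are 10.2, 10.7; interpolating gives 10.45.
P75: r = 11.5; ranks 11–12 are 32.0, 32.3; interpolating gives 32.15.
Difference: 32.15 − 10.45 = 21.7.

21.70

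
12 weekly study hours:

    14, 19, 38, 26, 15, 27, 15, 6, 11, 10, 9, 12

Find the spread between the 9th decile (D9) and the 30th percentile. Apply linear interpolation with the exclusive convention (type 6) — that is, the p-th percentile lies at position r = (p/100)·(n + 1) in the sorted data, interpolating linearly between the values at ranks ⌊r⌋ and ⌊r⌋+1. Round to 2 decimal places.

Sorted: 6, 9, 10, 11, 12, 14, 15, 15, 19, 26, 27, 38.
n = 12.
P30: r = 3.9; ranks 3–4 are 10, 11; interpolating gives 10.9.
P90: r = 11.7; ranks 11–12 are 27, 38; interpolating gives 34.7.
Difference: 34.7 − 10.9 = 23.8.

23.80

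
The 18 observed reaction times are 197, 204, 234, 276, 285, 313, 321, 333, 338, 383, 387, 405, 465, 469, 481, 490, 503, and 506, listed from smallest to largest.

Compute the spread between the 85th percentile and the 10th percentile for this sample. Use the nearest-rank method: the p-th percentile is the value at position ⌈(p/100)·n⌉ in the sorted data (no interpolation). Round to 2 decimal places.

286.00

n = 18.
P10: rank ⌈10/100·18⌉ = 2 → 204.
P85: rank ⌈85/100·18⌉ = 16 → 490.
Difference: 490 − 204 = 286.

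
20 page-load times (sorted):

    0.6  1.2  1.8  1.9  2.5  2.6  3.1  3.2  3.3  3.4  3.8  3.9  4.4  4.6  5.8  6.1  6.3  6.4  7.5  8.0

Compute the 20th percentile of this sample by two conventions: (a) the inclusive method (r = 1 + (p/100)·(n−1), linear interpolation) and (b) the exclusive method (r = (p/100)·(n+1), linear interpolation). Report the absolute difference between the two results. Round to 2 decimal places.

n = 20.
(a) r = 4.8; between ranks 4 (1.9) and 5 (2.5): 2.38.
(b) r = 4.2; between ranks 4 (1.9) and 5 (2.5): 2.02.
|2.38 − 2.02| = 0.36.

0.36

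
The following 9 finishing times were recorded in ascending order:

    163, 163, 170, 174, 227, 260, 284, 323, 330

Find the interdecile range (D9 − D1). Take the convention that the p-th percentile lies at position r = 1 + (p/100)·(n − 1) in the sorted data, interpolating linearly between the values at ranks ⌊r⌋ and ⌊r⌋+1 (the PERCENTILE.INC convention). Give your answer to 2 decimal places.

n = 9.
P10: r = 1.8; ranks 1–2 are 163, 163; interpolating gives 163.
P90: r = 8.2; ranks 8–9 are 323, 330; interpolating gives 324.4.
Difference: 324.4 − 163 = 161.4.

161.40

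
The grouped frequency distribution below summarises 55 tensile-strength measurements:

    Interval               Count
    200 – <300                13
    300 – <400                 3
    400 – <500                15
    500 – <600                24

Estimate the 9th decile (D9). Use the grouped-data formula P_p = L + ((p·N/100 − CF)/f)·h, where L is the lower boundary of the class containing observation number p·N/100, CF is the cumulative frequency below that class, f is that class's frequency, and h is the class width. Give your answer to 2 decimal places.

N = 55; target position k = 90/100 · 55 = 49.5.
Cumulative frequencies: 13, 16, 31, 55.
Observation 49.5 falls in the class 500 – <600.
L = 500, CF = 31, f = 24, h = 100.
P90 = 500 + ((49.5 − 31)/24)·100 = 500 + 77.0833 = 577.083.

577.08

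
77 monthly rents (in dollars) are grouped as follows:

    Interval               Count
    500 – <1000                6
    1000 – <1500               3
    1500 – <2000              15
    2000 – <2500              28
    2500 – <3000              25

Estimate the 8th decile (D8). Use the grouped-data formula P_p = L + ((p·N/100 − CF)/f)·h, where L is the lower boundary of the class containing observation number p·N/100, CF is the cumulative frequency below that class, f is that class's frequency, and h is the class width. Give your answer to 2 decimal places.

2692.00

N = 77; target position k = 80/100 · 77 = 61.6.
Cumulative frequencies: 6, 9, 24, 52, 77.
Observation 61.6 falls in the class 2500 – <3000.
L = 2500, CF = 52, f = 25, h = 500.
P80 = 2500 + ((61.6 − 52)/25)·500 = 2500 + 192 = 2692.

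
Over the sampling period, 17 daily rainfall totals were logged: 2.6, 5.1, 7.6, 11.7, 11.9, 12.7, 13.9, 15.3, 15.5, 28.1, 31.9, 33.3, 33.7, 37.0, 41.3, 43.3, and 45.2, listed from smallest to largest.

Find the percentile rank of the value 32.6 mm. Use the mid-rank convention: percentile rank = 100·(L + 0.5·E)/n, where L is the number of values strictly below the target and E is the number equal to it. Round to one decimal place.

64.7

Count below 32.6: L = 11; count equal: E = 0; n = 17.
Percentile rank = 100·(11 + 0.5·0)/17 = 100·11/17 = 64.71.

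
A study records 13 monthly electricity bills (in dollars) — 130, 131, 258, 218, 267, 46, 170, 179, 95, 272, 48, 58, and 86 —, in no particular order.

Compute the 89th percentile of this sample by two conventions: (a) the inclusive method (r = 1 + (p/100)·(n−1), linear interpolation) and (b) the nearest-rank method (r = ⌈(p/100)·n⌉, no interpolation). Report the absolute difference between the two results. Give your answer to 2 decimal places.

Sorted: 46, 48, 58, 86, 95, 130, 131, 170, 179, 218, 258, 267, 272.
n = 13.
(a) r = 11.68; between ranks 11 (258) and 12 (267): 264.12.
(b) the nearest-rank method: rank 12 → 267.
|264.12 − 267| = 2.88.

2.88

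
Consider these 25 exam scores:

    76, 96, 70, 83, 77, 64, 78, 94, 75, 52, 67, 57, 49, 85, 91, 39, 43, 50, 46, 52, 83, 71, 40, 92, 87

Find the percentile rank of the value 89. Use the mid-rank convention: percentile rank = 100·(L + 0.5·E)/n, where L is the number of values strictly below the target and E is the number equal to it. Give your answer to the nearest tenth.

Sorted: 39, 40, 43, 46, 49, 50, 52, 52, 57, 64, 67, 70, 71, 75, 76, 77, 78, 83, 83, 85, 87, 91, 92, 94, 96.
Count below 89: L = 21; count equal: E = 0; n = 25.
Percentile rank = 100·(21 + 0.5·0)/25 = 100·21/25 = 84.

84.0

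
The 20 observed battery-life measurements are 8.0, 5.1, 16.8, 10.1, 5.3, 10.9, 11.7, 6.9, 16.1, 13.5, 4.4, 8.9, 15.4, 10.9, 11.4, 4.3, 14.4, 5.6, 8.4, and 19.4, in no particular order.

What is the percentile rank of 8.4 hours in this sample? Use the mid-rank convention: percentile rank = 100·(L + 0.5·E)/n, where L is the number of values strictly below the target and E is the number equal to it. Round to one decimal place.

Sorted: 4.3, 4.4, 5.1, 5.3, 5.6, 6.9, 8.0, 8.4, 8.9, 10.1, 10.9, 10.9, 11.4, 11.7, 13.5, 14.4, 15.4, 16.1, 16.8, 19.4.
Count below 8.4: L = 7; count equal: E = 1; n = 20.
Percentile rank = 100·(7 + 0.5·1)/20 = 100·7.5/20 = 37.5.

37.5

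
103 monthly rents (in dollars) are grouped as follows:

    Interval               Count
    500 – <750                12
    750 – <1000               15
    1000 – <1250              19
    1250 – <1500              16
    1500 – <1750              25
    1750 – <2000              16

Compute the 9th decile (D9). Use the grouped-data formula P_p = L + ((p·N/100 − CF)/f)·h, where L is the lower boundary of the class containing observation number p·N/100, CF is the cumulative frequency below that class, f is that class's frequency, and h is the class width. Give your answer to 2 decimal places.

1839.06

N = 103; target position k = 90/100 · 103 = 92.7.
Cumulative frequencies: 12, 27, 46, 62, 87, 103.
Observation 92.7 falls in the class 1750 – <2000.
L = 1750, CF = 87, f = 16, h = 250.
P90 = 1750 + ((92.7 − 87)/16)·250 = 1750 + 89.0625 = 1839.06.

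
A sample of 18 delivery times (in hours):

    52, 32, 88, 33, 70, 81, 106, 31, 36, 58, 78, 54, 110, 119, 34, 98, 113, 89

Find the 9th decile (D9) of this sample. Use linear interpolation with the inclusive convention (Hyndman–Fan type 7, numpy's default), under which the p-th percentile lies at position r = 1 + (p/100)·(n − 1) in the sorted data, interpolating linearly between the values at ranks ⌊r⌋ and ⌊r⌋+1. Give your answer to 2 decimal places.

Sorted: 31, 32, 33, 34, 36, 52, 54, 58, 70, 78, 81, 88, 89, 98, 106, 110, 113, 119.
n = 18.
r = 1 + (90/100)·(18 − 1) = 1 + 15.3 = 16.3.
Rank 16 is 110 and rank 17 is 113.
Interpolate: 110 + 0.3·(113 − 110) = 110 + 0.3·3 = 110.9.

110.90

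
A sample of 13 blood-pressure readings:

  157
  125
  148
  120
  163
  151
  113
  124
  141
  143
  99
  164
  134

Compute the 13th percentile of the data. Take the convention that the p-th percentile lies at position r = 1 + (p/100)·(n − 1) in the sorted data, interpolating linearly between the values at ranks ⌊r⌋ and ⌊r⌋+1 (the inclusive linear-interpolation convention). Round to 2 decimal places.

116.92

Sorted: 99, 113, 120, 124, 125, 134, 141, 143, 148, 151, 157, 163, 164.
n = 13.
r = 1 + (13/100)·(13 − 1) = 1 + 1.56 = 2.56.
Rank 2 is 113 and rank 3 is 120.
Interpolate: 113 + 0.56·(120 − 113) = 113 + 0.56·7 = 116.92.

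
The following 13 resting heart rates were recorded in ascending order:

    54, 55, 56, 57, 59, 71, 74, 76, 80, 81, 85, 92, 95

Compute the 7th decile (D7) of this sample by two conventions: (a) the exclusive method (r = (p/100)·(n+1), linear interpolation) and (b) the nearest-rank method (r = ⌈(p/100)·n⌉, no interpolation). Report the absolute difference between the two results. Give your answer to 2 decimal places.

n = 13.
(a) r = 9.8; between ranks 9 (80) and 10 (81): 80.8.
(b) the nearest-rank method: rank 10 → 81.
|80.8 − 81| = 0.2.

0.20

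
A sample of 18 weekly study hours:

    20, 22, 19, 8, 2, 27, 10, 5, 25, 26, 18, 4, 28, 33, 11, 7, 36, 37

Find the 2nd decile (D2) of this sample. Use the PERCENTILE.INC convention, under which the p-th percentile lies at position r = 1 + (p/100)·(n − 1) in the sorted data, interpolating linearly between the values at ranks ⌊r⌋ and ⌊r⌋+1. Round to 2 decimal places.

Sorted: 2, 4, 5, 7, 8, 10, 11, 18, 19, 20, 22, 25, 26, 27, 28, 33, 36, 37.
n = 18.
r = 1 + (20/100)·(18 − 1) = 1 + 3.4 = 4.4.
Rank 4 is 7 and rank 5 is 8.
Interpolate: 7 + 0.4·(8 − 7) = 7 + 0.4·1 = 7.4.

7.40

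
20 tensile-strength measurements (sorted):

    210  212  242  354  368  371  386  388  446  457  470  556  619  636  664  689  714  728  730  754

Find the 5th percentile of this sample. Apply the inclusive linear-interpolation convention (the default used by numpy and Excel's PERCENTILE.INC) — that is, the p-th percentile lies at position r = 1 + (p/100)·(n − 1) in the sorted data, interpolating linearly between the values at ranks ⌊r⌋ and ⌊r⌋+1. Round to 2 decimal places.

211.90

n = 20.
r = 1 + (5/100)·(20 − 1) = 1 + 0.95 = 1.95.
Rank 1 is 210 and rank 2 is 212.
Interpolate: 210 + 0.95·(212 − 210) = 210 + 0.95·2 = 211.9.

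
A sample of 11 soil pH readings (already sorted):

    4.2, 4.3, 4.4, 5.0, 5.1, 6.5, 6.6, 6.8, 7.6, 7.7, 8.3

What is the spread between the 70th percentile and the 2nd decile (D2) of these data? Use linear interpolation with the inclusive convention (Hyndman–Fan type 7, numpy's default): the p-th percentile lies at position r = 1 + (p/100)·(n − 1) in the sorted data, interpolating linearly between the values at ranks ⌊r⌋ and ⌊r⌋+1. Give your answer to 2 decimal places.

2.40

n = 11.
P20: r = 3 (integer) → 4.4.
P70: r = 8 (integer) → 6.8.
Difference: 6.8 − 4.4 = 2.4.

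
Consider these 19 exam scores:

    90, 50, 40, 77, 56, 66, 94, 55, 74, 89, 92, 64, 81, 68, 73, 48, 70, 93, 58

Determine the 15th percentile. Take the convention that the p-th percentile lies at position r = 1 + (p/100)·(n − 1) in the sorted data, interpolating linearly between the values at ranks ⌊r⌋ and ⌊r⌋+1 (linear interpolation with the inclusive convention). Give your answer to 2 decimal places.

Sorted: 40, 48, 50, 55, 56, 58, 64, 66, 68, 70, 73, 74, 77, 81, 89, 90, 92, 93, 94.
n = 19.
r = 1 + (15/100)·(19 − 1) = 1 + 2.7 = 3.7.
Rank 3 is 50 and rank 4 is 55.
Interpolate: 50 + 0.7·(55 − 50) = 50 + 0.7·5 = 53.5.

53.50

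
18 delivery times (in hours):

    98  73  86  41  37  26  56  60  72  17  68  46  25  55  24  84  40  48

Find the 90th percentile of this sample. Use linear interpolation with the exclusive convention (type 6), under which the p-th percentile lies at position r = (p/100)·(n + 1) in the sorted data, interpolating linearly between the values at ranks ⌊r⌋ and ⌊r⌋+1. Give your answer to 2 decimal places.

87.20

Sorted: 17, 24, 25, 26, 37, 40, 41, 46, 48, 55, 56, 60, 68, 72, 73, 84, 86, 98.
n = 18.
r = (90/100)·(18 + 1) = 17.1.
Rank 17 is 86 and rank 18 is 98.
Interpolate: 86 + 0.1·(98 − 86) = 86 + 0.1·12 = 87.2.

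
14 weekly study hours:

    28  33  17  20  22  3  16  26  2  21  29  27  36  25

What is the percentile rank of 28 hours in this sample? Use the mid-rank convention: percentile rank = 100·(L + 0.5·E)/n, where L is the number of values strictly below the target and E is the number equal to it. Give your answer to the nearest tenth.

75.0

Sorted: 2, 3, 16, 17, 20, 21, 22, 25, 26, 27, 28, 29, 33, 36.
Count below 28: L = 10; count equal: E = 1; n = 14.
Percentile rank = 100·(10 + 0.5·1)/14 = 100·10.5/14 = 75.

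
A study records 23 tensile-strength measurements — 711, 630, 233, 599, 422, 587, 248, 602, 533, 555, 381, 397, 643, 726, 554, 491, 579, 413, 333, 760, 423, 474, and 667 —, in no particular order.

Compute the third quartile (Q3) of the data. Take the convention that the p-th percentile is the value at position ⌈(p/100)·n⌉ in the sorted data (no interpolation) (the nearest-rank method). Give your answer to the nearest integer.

Sorted: 233, 248, 333, 381, 397, 413, 422, 423, 474, 491, 533, 554, 555, 579, 587, 599, 602, 630, 643, 667, 711, 726, 760.
n = 23.
Position = ⌈75/100 · 23⌉ = ⌈17.25⌉ = 18.
The value at rank 18 is 630.

630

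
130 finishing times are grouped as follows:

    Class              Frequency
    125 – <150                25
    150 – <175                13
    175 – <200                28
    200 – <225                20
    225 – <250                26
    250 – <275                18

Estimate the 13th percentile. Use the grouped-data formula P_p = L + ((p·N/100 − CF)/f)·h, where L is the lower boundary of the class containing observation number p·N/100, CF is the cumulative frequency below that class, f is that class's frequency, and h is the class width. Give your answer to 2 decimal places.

N = 130; target position k = 13/100 · 130 = 16.9.
Cumulative frequencies: 25, 38, 66, 86, 112, 130.
Observation 16.9 falls in the class 125 – <150.
L = 125, CF = 0, f = 25, h = 25.
P13 = 125 + ((16.9 − 0)/25)·25 = 125 + 16.9 = 141.9.

141.90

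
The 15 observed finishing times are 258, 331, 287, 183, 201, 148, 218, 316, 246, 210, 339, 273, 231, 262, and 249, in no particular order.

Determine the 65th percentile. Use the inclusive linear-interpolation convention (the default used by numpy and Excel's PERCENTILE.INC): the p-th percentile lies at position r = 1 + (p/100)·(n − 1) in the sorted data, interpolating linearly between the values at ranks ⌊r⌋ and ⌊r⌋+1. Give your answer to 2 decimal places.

263.10

Sorted: 148, 183, 201, 210, 218, 231, 246, 249, 258, 262, 273, 287, 316, 331, 339.
n = 15.
r = 1 + (65/100)·(15 − 1) = 1 + 9.1 = 10.1.
Rank 10 is 262 and rank 11 is 273.
Interpolate: 262 + 0.1·(273 − 262) = 262 + 0.1·11 = 263.1.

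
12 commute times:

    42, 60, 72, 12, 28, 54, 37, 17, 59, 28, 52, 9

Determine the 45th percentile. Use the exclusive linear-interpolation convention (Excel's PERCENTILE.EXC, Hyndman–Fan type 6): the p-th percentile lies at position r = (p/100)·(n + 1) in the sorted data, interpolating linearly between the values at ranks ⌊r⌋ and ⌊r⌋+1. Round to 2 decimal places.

35.65

Sorted: 9, 12, 17, 28, 28, 37, 42, 52, 54, 59, 60, 72.
n = 12.
r = (45/100)·(12 + 1) = 5.85.
Rank 5 is 28 and rank 6 is 37.
Interpolate: 28 + 0.85·(37 − 28) = 28 + 0.85·9 = 35.65.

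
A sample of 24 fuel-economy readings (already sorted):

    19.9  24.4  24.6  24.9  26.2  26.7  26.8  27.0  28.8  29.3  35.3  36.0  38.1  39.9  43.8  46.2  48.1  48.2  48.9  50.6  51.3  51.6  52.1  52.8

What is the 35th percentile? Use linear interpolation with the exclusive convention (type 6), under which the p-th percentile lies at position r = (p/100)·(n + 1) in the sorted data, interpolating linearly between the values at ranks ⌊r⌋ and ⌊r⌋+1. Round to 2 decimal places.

n = 24.
r = (35/100)·(24 + 1) = 8.75.
Rank 8 is 27.0 and rank 9 is 28.8.
Interpolate: 27.0 + 0.75·(28.8 − 27.0) = 27.0 + 0.75·1.8 = 28.35.

28.35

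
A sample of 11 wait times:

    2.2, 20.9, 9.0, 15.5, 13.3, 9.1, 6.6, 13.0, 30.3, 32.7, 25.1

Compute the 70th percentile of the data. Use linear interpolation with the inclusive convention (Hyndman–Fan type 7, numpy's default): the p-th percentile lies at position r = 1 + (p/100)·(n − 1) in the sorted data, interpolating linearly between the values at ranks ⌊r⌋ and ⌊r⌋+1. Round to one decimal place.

Sorted: 2.2, 6.6, 9.0, 9.1, 13.0, 13.3, 15.5, 20.9, 25.1, 30.3, 32.7.
n = 11.
r = 1 + (70/100)·(11 − 1) = 1 + 7 = 8.
r is an integer, so P70 is the value at rank 8: 20.9.

20.9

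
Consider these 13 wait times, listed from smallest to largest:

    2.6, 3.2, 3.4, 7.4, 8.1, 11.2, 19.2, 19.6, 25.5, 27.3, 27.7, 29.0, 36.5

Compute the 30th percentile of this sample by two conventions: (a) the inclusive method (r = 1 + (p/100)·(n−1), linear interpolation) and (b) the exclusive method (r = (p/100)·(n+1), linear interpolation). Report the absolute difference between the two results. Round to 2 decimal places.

0.28

n = 13.
(a) r = 4.6; between ranks 4 (7.4) and 5 (8.1): 7.82.
(b) r = 4.2; between ranks 4 (7.4) and 5 (8.1): 7.54.
|7.82 − 7.54| = 0.28.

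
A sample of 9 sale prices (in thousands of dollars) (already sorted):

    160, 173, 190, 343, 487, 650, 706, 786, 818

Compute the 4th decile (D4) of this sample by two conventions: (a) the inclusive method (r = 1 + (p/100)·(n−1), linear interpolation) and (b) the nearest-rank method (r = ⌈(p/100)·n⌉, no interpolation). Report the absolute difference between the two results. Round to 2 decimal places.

n = 9.
(a) r = 4.2; between ranks 4 (343) and 5 (487): 371.8.
(b) the nearest-rank method: rank 4 → 343.
|371.8 − 343| = 28.8.

28.80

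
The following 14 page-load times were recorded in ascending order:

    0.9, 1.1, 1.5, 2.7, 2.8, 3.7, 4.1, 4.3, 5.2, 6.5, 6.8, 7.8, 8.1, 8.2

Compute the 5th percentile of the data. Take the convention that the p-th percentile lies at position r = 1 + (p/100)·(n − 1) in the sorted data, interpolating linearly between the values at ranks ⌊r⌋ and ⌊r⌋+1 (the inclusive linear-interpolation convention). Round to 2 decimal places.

n = 14.
r = 1 + (5/100)·(14 − 1) = 1 + 0.65 = 1.65.
Rank 1 is 0.9 and rank 2 is 1.1.
Interpolate: 0.9 + 0.65·(1.1 − 0.9) = 0.9 + 0.65·0.2 = 1.03.

1.03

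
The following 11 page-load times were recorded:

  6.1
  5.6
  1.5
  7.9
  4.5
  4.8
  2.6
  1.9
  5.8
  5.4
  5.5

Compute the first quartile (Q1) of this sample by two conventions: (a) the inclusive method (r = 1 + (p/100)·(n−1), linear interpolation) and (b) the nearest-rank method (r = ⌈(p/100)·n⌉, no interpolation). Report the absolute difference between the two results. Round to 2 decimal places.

Sorted: 1.5, 1.9, 2.6, 4.5, 4.8, 5.4, 5.5, 5.6, 5.8, 6.1, 7.9.
n = 11.
(a) r = 3.5; between ranks 3 (2.6) and 4 (4.5): 3.55.
(b) the nearest-rank method: rank 3 → 2.6.
|3.55 − 2.6| = 0.95.

0.95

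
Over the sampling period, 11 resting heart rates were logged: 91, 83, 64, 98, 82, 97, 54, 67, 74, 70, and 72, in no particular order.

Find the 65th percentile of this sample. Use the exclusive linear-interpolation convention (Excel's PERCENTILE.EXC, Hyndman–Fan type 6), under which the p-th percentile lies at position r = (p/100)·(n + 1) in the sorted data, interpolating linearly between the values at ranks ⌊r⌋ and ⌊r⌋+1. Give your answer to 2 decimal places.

Sorted: 54, 64, 67, 70, 72, 74, 82, 83, 91, 97, 98.
n = 11.
r = (65/100)·(11 + 1) = 7.8.
Rank 7 is 82 and rank 8 is 83.
Interpolate: 82 + 0.8·(83 − 82) = 82 + 0.8·1 = 82.8.

82.80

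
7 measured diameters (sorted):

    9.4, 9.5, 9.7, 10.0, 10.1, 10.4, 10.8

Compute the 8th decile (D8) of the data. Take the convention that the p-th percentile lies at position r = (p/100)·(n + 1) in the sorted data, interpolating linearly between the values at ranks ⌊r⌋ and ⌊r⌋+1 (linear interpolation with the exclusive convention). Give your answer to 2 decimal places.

n = 7.
r = (80/100)·(7 + 1) = 6.4.
Rank 6 is 10.4 and rank 7 is 10.8.
Interpolate: 10.4 + 0.4·(10.8 − 10.4) = 10.4 + 0.4·0.4 = 10.56.

10.56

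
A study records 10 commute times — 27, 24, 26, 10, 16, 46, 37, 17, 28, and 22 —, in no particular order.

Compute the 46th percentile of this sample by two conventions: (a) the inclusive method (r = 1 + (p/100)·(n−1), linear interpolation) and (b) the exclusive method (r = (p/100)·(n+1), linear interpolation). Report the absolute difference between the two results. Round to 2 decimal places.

Sorted: 10, 16, 17, 22, 24, 26, 27, 28, 37, 46.
n = 10.
(a) r = 5.14; between ranks 5 (24) and 6 (26): 24.28.
(b) r = 5.06; between ranks 5 (24) and 6 (26): 24.12.
|24.28 − 24.12| = 0.16.

0.16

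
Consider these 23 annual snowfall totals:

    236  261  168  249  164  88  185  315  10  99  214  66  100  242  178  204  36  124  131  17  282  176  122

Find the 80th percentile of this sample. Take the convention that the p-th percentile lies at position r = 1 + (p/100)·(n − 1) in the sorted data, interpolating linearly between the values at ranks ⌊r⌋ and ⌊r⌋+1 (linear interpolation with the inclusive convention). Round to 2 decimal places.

239.60

Sorted: 10, 17, 36, 66, 88, 99, 100, 122, 124, 131, 164, 168, 176, 178, 185, 204, 214, 236, 242, 249, 261, 282, 315.
n = 23.
r = 1 + (80/100)·(23 − 1) = 1 + 17.6 = 18.6.
Rank 18 is 236 and rank 19 is 242.
Interpolate: 236 + 0.6·(242 − 236) = 236 + 0.6·6 = 239.6.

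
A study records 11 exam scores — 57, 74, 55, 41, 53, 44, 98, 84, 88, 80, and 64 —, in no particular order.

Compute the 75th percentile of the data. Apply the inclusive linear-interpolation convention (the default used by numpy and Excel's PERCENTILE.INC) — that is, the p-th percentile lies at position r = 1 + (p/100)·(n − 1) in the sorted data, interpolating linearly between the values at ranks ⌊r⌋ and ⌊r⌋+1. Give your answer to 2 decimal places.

Sorted: 41, 44, 53, 55, 57, 64, 74, 80, 84, 88, 98.
n = 11.
r = 1 + (75/100)·(11 − 1) = 1 + 7.5 = 8.5.
Rank 8 is 80 and rank 9 is 84.
Interpolate: 80 + 0.5·(84 − 80) = 80 + 0.5·4 = 82.

82.00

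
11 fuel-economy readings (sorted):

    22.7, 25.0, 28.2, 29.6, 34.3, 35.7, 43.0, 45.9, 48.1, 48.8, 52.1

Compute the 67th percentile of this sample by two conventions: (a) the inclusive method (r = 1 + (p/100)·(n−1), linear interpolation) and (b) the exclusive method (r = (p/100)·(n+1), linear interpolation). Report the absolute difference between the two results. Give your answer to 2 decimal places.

0.96

n = 11.
(a) r = 7.7; between ranks 7 (43.0) and 8 (45.9): 45.03.
(b) r = 8.04; between ranks 8 (45.9) and 9 (48.1): 45.988.
|45.03 − 45.988| = 0.958.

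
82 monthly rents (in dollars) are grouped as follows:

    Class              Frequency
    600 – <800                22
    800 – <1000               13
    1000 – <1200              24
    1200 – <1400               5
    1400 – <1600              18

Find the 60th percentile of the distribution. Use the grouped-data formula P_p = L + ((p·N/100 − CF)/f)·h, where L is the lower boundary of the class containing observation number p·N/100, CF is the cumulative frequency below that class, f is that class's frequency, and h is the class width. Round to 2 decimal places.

N = 82; target position k = 60/100 · 82 = 49.2.
Cumulative frequencies: 22, 35, 59, 64, 82.
Observation 49.2 falls in the class 1000 – <1200.
L = 1000, CF = 35, f = 24, h = 200.
P60 = 1000 + ((49.2 − 35)/24)·200 = 1000 + 118.333 = 1118.33.

1118.33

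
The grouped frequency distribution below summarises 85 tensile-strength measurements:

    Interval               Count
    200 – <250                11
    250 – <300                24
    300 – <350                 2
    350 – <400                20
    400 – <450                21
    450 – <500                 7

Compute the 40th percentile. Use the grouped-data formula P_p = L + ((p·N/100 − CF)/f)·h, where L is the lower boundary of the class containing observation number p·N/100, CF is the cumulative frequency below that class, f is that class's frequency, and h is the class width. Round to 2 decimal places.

N = 85; target position k = 40/100 · 85 = 34.
Cumulative frequencies: 11, 35, 37, 57, 78, 85.
Observation 34 falls in the class 250 – <300.
L = 250, CF = 11, f = 24, h = 50.
P40 = 250 + ((34 − 11)/24)·50 = 250 + 47.9167 = 297.917.

297.92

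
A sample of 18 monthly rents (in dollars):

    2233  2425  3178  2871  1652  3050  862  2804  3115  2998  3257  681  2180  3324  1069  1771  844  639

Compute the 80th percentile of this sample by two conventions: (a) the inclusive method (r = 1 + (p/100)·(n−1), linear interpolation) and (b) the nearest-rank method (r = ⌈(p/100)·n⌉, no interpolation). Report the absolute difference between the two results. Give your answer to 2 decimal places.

Sorted: 639, 681, 844, 862, 1069, 1652, 1771, 2180, 2233, 2425, 2804, 2871, 2998, 3050, 3115, 3178, 3257, 3324.
n = 18.
(a) r = 14.6; between ranks 14 (3050) and 15 (3115): 3089.
(b) the nearest-rank method: rank 15 → 3115.
|3089 − 3115| = 26.

26.00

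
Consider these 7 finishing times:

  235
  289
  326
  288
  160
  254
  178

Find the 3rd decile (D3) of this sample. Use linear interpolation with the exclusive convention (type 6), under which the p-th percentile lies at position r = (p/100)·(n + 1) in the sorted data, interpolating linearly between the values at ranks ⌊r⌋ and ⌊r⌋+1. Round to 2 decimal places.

200.80

Sorted: 160, 178, 235, 254, 288, 289, 326.
n = 7.
r = (30/100)·(7 + 1) = 2.4.
Rank 2 is 178 and rank 3 is 235.
Interpolate: 178 + 0.4·(235 − 178) = 178 + 0.4·57 = 200.8.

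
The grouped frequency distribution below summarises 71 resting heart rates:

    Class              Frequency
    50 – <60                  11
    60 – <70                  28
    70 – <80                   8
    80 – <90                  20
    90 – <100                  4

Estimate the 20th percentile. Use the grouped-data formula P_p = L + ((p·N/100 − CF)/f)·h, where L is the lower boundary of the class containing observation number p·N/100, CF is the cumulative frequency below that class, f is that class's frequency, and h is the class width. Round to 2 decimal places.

N = 71; target position k = 20/100 · 71 = 14.2.
Cumulative frequencies: 11, 39, 47, 67, 71.
Observation 14.2 falls in the class 60 – <70.
L = 60, CF = 11, f = 28, h = 10.
P20 = 60 + ((14.2 − 11)/28)·10 = 60 + 1.14286 = 61.1429.

61.14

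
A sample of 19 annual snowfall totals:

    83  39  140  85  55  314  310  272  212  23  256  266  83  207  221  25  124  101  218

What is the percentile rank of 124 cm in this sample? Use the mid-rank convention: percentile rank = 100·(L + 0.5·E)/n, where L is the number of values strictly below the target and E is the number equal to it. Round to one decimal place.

44.7

Sorted: 23, 25, 39, 55, 83, 83, 85, 101, 124, 140, 207, 212, 218, 221, 256, 266, 272, 310, 314.
Count below 124: L = 8; count equal: E = 1; n = 19.
Percentile rank = 100·(8 + 0.5·1)/19 = 100·8.5/19 = 44.74.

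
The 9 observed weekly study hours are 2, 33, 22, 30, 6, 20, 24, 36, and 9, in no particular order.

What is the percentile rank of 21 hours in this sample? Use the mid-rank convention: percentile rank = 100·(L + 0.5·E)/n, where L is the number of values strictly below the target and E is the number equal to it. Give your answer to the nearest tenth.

Sorted: 2, 6, 9, 20, 22, 24, 30, 33, 36.
Count below 21: L = 4; count equal: E = 0; n = 9.
Percentile rank = 100·(4 + 0.5·0)/9 = 100·4/9 = 44.44.

44.4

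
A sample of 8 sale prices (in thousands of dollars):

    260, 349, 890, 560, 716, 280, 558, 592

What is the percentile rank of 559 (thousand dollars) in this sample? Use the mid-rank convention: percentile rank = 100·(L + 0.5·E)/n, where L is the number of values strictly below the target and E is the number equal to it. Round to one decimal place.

Sorted: 260, 280, 349, 558, 560, 592, 716, 890.
Count below 559: L = 4; count equal: E = 0; n = 8.
Percentile rank = 100·(4 + 0.5·0)/8 = 100·4/8 = 50.

50.0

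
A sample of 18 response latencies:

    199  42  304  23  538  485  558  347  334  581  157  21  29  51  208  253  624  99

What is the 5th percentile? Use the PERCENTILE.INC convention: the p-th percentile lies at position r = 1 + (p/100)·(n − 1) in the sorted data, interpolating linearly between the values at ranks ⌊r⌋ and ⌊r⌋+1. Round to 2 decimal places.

Sorted: 21, 23, 29, 42, 51, 99, 157, 199, 208, 253, 304, 334, 347, 485, 538, 558, 581, 624.
n = 18.
r = 1 + (5/100)·(18 − 1) = 1 + 0.85 = 1.85.
Rank 1 is 21 and rank 2 is 23.
Interpolate: 21 + 0.85·(23 − 21) = 21 + 0.85·2 = 22.7.

22.70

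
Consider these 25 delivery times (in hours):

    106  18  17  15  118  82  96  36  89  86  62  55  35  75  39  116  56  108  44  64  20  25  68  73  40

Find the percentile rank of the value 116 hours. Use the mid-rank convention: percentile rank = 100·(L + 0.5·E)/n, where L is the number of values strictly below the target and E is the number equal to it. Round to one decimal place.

94.0

Sorted: 15, 17, 18, 20, 25, 35, 36, 39, 40, 44, 55, 56, 62, 64, 68, 73, 75, 82, 86, 89, 96, 106, 108, 116, 118.
Count below 116: L = 23; count equal: E = 1; n = 25.
Percentile rank = 100·(23 + 0.5·1)/25 = 100·23.5/25 = 94.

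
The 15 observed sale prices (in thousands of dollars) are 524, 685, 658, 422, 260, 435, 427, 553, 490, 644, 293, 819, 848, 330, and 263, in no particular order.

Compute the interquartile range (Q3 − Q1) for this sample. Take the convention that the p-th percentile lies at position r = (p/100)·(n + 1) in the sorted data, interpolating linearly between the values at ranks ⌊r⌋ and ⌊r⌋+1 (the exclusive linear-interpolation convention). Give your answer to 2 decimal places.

Sorted: 260, 263, 293, 330, 422, 427, 435, 490, 524, 553, 644, 658, 685, 819, 848.
n = 15.
P25: r = 4 (integer) → 330.
P75: r = 12 (integer) → 658.
Difference: 658 − 330 = 328.

328.00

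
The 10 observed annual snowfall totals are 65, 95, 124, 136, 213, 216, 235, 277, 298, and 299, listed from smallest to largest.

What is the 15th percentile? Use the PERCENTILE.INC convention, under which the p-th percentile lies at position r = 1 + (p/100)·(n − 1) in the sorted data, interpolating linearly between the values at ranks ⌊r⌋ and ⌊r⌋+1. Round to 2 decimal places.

105.15

n = 10.
r = 1 + (15/100)·(10 − 1) = 1 + 1.35 = 2.35.
Rank 2 is 95 and rank 3 is 124.
Interpolate: 95 + 0.35·(124 − 95) = 95 + 0.35·29 = 105.15.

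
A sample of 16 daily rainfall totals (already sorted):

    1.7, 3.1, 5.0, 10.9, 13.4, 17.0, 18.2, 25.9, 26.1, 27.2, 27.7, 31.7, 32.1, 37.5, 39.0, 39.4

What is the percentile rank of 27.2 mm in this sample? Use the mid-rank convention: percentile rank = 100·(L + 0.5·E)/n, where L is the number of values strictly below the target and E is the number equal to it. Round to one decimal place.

59.4

Count below 27.2: L = 9; count equal: E = 1; n = 16.
Percentile rank = 100·(9 + 0.5·1)/16 = 100·9.5/16 = 59.38.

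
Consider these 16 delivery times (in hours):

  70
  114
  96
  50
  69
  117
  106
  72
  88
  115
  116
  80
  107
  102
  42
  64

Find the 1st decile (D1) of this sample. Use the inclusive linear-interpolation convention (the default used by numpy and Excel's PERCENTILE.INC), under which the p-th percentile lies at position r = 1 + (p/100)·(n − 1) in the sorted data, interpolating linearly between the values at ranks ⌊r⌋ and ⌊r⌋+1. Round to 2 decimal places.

57.00

Sorted: 42, 50, 64, 69, 70, 72, 80, 88, 96, 102, 106, 107, 114, 115, 116, 117.
n = 16.
r = 1 + (10/100)·(16 − 1) = 1 + 1.5 = 2.5.
Rank 2 is 50 and rank 3 is 64.
Interpolate: 50 + 0.5·(64 − 50) = 50 + 0.5·14 = 57.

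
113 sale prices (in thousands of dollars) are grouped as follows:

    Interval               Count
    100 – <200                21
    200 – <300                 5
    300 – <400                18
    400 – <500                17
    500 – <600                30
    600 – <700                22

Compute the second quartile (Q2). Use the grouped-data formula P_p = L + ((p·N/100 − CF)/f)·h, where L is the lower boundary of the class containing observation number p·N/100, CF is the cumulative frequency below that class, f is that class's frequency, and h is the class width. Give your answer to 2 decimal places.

473.53

N = 113; target position k = 50/100 · 113 = 56.5.
Cumulative frequencies: 21, 26, 44, 61, 91, 113.
Observation 56.5 falls in the class 400 – <500.
L = 400, CF = 44, f = 17, h = 100.
P50 = 400 + ((56.5 − 44)/17)·100 = 400 + 73.5294 = 473.529.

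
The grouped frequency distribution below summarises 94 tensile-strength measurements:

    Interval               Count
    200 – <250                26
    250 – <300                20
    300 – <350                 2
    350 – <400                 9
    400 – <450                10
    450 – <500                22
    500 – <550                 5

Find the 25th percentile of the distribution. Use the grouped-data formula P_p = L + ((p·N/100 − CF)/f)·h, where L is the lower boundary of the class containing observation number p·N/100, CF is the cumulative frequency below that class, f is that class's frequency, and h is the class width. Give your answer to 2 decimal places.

245.19

N = 94; target position k = 25/100 · 94 = 23.5.
Cumulative frequencies: 26, 46, 48, 57, 67, 89, 94.
Observation 23.5 falls in the class 200 – <250.
L = 200, CF = 0, f = 26, h = 50.
P25 = 200 + ((23.5 − 0)/26)·50 = 200 + 45.1923 = 245.192.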